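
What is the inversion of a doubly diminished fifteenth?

First reduce the compound doubly diminished fifteenth to its simple form, a doubly diminished octave.
Interval numbers invert to sum to nine: 8 + 1 = 9, so an octave inverts to a unison.
Quality inverts too: doubly diminished becomes doubly augmented. That makes the inversion a doubly augmented unison.

AA1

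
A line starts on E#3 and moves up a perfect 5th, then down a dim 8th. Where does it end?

A perfect fifth up from E#3 is B#3.
A diminished octave down from B#3 is B##2.

B##2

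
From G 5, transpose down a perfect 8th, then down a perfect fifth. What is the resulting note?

A perfect octave down from G5 is G4.
A perfect fifth down from G4 is C4.

C 4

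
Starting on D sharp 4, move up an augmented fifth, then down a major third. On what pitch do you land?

F double-sharp 4

Up an augmented fifth from D#4: A##4 (8 semitones up).
A major third down from A##4 is F##4.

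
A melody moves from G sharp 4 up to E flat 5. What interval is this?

diminished sixth

G to E spans six letter names (G-A-B-C-D-E): a sixth.
A major sixth would be 9 semitones; G#4 to Eb5 is 7, two semitones narrower, so the interval is diminished.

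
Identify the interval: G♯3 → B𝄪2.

diminished sixth

Descending from G#3 to B##2 is the same interval as ascending B##2 to G#3.
B to G spans six letter names (B-C-D-E-F-G): a sixth.
The major sixth is 9 semitones; here we have 7, two semitones narrower: diminished.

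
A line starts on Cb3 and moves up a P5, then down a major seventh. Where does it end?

Abb2

A perfect fifth up from Cb3 is Gb3.
Down a major seventh from Gb3: Abb2 (11 semitones down).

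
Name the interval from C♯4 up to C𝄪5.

A8

C to C is the same letter name, plus an octave: an octave.
The perfect octave is 12 semitones; here we have 13, one semitone wider: augmented.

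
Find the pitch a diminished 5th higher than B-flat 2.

The fifth takes the letter from B up to F.
Moving 6 semitones up from Bb2 (the size of a diminished fifth) reaches Fb3.

F-flat 3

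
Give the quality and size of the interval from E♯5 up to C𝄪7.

E to C spans six letter names (E-F-G-A-B-C), plus an octave: a thirteenth.
Counting semitones, E#5→C##7 is 21, which is the major thirteenth.
(Equivalently, a compound major sixth: a major sixth plus an octave.)

major thirteenth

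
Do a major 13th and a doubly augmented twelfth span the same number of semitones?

Both span 21 semitones: a major thirteenth and a doubly augmented twelfth are the same chromatic distance.

Yes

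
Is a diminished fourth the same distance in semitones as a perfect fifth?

A diminished fourth is 4 semitones but a perfect fifth is 7 semitones — different sizes.

No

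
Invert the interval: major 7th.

Interval numbers invert to sum to nine: 7 + 2 = 9, so a seventh inverts to a second.
The quality also flips — major becomes minor — giving a minor second.

minor 2nd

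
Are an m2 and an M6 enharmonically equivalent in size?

No

1 semitone (minor second) vs 9 semitones (major sixth): not equal.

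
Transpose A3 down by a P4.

E3

Counting four letter names down from A lands on E.
A perfect fourth spans 5 semitones, so from A3 the target pitch is E3.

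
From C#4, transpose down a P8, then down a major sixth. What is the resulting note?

Down a perfect octave from C#4: C#3 (12 semitones down).
Down a major sixth from C#3: E2 (9 semitones down).

E2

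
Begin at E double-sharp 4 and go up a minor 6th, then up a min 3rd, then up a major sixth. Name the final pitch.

E##4 up a minor sixth → C##5 (8 semitones).
C##5 up a minor third → E#5 (3 semitones).
Up a major sixth from E#5: C##6 (9 semitones up).

C double-sharp 6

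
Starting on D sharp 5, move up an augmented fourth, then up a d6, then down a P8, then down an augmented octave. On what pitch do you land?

E flat 4

An augmented fourth up from D#5 is G##5.
G##5 up a diminished sixth → E6 (7 semitones).
Down a perfect octave from E6: E5 (12 semitones down).
An augmented octave down from E5 is Eb4.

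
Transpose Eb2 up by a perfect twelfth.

Bb3

Five letters up from E (plus an octave) reaches B.
Moving 19 semitones up from Eb2 (the size of a perfect twelfth) reaches Bb3.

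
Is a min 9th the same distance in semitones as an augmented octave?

Both span 13 semitones: a minor ninth and an augmented octave are the same chromatic distance.

Yes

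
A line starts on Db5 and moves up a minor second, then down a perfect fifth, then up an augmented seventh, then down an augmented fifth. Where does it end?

Cb5

A minor second up from Db5 is Ebb5.
Down a perfect fifth from Ebb5: Abb4 (7 semitones down).
An augmented seventh up from Abb4 is G5.
An augmented fifth down from G5 is Cb5.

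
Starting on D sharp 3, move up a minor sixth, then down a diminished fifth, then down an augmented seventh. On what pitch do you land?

F 2

A minor sixth up from D#3 is B3.
Down a diminished fifth from B3: E#3 (6 semitones down).
An augmented seventh down from E#3 is F2.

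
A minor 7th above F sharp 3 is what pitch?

E 4

Seven letter names up from F: E.
A minor seventh is 10 semitones; 10 semitones up from F#3 gives E4.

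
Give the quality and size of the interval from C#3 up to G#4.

perfect 12th

C to G spans five letter names (C-D-E-F-G), plus an octave: a twelfth.
C#3 to G#4 is 19 semitones, matching the perfect twelfth exactly, so the quality is perfect.
(Equivalently, a compound perfect fifth: a perfect fifth plus an octave.)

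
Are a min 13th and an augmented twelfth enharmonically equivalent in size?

Yes

A minor thirteenth spans 20 semitones, and an augmented twelfth also spans 20 semitones — they're enharmonic.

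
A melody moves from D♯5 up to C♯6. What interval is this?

D to C spans seven letter names (D-E-F-G-A-B-C) — that makes it a seventh of some quality.
A major seventh would be 11 semitones, but D#5 to C#6 is 10 — one semitone narrower, making it a minor seventh.

minor 7th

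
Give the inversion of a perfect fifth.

perfect 4th

Inverted interval numbers add to nine, so a fifth pairs with a fourth (5 + 4 = 9).
The quality also flips — perfect stays perfect — giving a perfect fourth.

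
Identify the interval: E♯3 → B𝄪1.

diminished eleventh

Descending from E#3 to B##1 is the same interval as ascending B##1 to E#3.
B to E spans four letter names (B-C-D-E), plus an octave: an eleventh.
A perfect eleventh would be 17 semitones; B##1 to E#3 is 16, one semitone narrower, so the interval is diminished.
(Equivalently, a compound diminished fourth: a diminished fourth plus an octave.)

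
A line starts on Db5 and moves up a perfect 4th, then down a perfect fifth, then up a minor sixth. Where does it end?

Abb5

Db5 up a perfect fourth → Gb5 (5 semitones).
Gb5 down a perfect fifth → Cb5 (7 semitones).
A minor sixth up from Cb5 is Abb5.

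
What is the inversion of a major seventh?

The rule of nine gives the new number: 9 − 7 = 2, so a seventh becomes a second.
The quality also flips — major becomes minor — giving a minor second.

minor second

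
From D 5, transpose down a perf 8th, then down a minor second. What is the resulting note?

D5 down a perfect octave → D4 (12 semitones).
A minor second down from D4 is C#4.

C sharp 4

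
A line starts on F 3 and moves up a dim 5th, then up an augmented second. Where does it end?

Up a diminished fifth from F3: Cb4 (6 semitones up).
An augmented second up from Cb4 is D4.

D 4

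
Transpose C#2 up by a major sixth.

A#2

Counting six letter names up from C lands on A.
Moving 9 semitones up from C#2 (the size of a major sixth) reaches A#2.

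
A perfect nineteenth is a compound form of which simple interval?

Each octave removed subtracts seven from the number: 19 − 14 = 5.
So a perfect nineteenth is 2 octaves plus a perfect fifth. The quality is unchanged.

P5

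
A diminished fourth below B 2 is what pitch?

Counting four letter names down from B lands on F.
A diminished fourth spans 4 semitones, so from B2 the target pitch is F##2.

F double-sharp 2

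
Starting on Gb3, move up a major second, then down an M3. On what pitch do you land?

Fb3

Up a major second from Gb3: Ab3 (2 semitones up).
Down a major third from Ab3: Fb3 (4 semitones down).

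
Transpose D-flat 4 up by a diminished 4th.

G-double-flat 4

Counting four letter names up from D lands on G.
Moving 4 semitones up from Db4 (the size of a diminished fourth) reaches Gbb4.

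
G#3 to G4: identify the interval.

d8

G to G is the same letter name, plus an octave: an octave.
A perfect octave would be 12 semitones; G#3 to G4 is 11, one semitone narrower, so the interval is diminished.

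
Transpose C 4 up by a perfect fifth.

The fifth takes the letter from C up to G.
A perfect fifth spans 7 semitones, so from C4 the target pitch is G4.

G 4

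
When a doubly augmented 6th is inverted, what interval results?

The rule of nine gives the new number: 9 − 6 = 3, so a sixth becomes a third.
The quality also flips — doubly augmented becomes doubly diminished — giving a doubly diminished third.

doubly diminished 3rd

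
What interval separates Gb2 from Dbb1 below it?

augmented eleventh

Descending from Gb2 to Dbb1 is the same interval as ascending Dbb1 to Gb2.
D to G spans four letter names (D-E-F-G), plus an octave — that makes it an eleventh of some quality.
A perfect eleventh would be 17 semitones; Dbb1 to Gb2 is 18, one semitone wider, so the interval is augmented.
(Equivalently, a compound augmented fourth: an augmented fourth plus an octave.)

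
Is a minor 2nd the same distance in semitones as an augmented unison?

Both span 1 semitone: a minor second and an augmented unison are the same chromatic distance.

Yes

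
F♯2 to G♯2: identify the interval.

F to G spans two letter names (F-G) — that makes it a second of some quality.
Counting semitones, F#2→G#2 is 2, which is the major second.

major 2nd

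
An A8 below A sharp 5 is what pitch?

A 4

An octave keeps the letter name A, an octave down from A.
Moving 13 semitones down from A#5 (the size of an augmented octave) reaches A4.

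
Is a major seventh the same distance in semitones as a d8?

Both span 11 semitones: a major seventh and a diminished octave are the same chromatic distance.

Yes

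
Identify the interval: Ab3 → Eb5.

perfect twelfth

A to E spans five letter names (A-B-C-D-E), plus an octave — that makes it a twelfth of some quality.
Counting semitones, Ab3→Eb5 is 19, which is the perfect twelfth.
(Equivalently, a compound perfect fifth: a perfect fifth plus an octave.)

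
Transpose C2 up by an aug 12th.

G#3

Five letters up from C (plus an octave) reaches G.
An augmented twelfth spans 20 semitones, so from C2 the target pitch is G#3.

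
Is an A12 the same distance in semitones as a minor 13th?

An augmented twelfth spans 20 semitones, and a minor thirteenth also spans 20 semitones — they're enharmonic.

Yes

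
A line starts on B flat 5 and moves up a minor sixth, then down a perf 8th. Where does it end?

G flat 5

Up a minor sixth from Bb5: Gb6 (8 semitones up).
Down a perfect octave from Gb6: Gb5 (12 semitones down).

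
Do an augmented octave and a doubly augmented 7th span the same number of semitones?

Yes

An augmented octave = 13 semitones = a doubly augmented seventh; enharmonically equal.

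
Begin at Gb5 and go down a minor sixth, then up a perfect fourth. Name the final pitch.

Eb5

Down a minor sixth from Gb5: Bb4 (8 semitones down).
Up a perfect fourth from Bb4: Eb5 (5 semitones up).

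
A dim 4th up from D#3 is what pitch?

The fourth takes the letter from D up to G.
A diminished fourth is 4 semitones; 4 semitones up from D#3 gives G3.

G3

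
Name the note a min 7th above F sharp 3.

E 4

Counting seven letter names up from F lands on E.
Moving 10 semitones up from F#3 (the size of a minor seventh) reaches E4.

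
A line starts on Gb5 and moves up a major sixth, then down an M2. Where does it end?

Gb5 up a major sixth → Eb6 (9 semitones).
A major second down from Eb6 is Db6.

Db6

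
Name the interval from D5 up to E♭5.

D to E spans two letter names (D-E) — that makes it a second of some quality.
At 1 semitone, D5→Eb5 falls one short of a major second: minor.

minor second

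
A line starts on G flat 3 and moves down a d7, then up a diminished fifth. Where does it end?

Down a diminished seventh from Gb3: A2 (9 semitones down).
Up a diminished fifth from A2: Eb3 (6 semitones up).

E flat 3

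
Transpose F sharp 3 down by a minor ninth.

E sharp 2

Counting two letter names plus an octave down from F lands on E.
A minor ninth spans 13 semitones, so from F#3 the target pitch is E#2.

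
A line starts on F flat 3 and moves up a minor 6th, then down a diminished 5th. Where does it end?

A minor sixth up from Fb3 is Dbb4.
A diminished fifth down from Dbb4 is Gb3.

G flat 3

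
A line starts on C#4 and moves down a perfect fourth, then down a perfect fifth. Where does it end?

A perfect fourth down from C#4 is G#3.
Down a perfect fifth from G#3: C#3 (7 semitones down).

C#3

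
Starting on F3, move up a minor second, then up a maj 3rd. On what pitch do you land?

Bb3

F3 up a minor second → Gb3 (1 semitone).
Up a major third from Gb3: Bb3 (4 semitones up).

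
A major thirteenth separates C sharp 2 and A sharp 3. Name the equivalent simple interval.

Subtracting seven from the interval number removes an octave: 13 − 7 = 6.
Quality carries through unchanged, so the simple form is a major sixth.

M6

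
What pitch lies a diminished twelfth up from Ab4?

The twelfth's letter: A up five letter names plus an octave → E.
A diminished twelfth is 18 semitones; 18 semitones up from Ab4 gives Ebb6.

Ebb6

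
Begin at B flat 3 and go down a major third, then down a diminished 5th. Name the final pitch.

Bb3 down a major third → Gb3 (4 semitones).
Gb3 down a diminished fifth → C3 (6 semitones).

C 3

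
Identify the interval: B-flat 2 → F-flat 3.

B to F spans five letter names (B-C-D-E-F): a fifth.
A perfect fifth would be 7 semitones; Bb2 to Fb3 is 6, one semitone narrower, so the interval is diminished.

diminished fifth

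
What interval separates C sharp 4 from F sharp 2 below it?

perfect twelfth

Descending from C#4 to F#2 is the same interval as ascending F#2 to C#4.
F to C spans five letter names (F-G-A-B-C), plus an octave — that makes it a twelfth of some quality.
The perfect twelfth spans 19 semitones, and F#2 to C#4 is exactly 19 semitones — so this is a perfect twelfth.
(Equivalently, a compound perfect fifth: a perfect fifth plus an octave.)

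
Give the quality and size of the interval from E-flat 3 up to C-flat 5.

E to C spans six letter names (E-F-G-A-B-C), plus an octave, so the interval is some kind of thirteenth.
At 20 semitones, Eb3→Cb5 falls one short of a major thirteenth: minor.
(Equivalently, a compound minor sixth: a minor sixth plus an octave.)

m13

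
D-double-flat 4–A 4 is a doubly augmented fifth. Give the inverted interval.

doubly diminished fourth

The rule of nine gives the new number: 9 − 5 = 4, so a fifth becomes a fourth.
Quality inverts too: doubly augmented becomes doubly diminished. That makes the inversion a doubly diminished fourth.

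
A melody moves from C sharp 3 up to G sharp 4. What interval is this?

C to G spans five letter names (C-D-E-F-G), plus an octave, so the interval is some kind of twelfth.
The perfect twelfth spans 19 semitones, and C#3 to G#4 is exactly 19 semitones — so this is a perfect twelfth.
(Equivalently, a compound perfect fifth: a perfect fifth plus an octave.)

P12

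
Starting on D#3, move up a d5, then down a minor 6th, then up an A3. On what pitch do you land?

E##3

A diminished fifth up from D#3 is A3.
A3 down a minor sixth → C#3 (8 semitones).
C#3 up an augmented third → E##3 (5 semitones).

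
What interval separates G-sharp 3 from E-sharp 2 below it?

minor tenth

Descending from G#3 to E#2 is the same interval as ascending E#2 to G#3.
E to G spans three letter names (E-F-G), plus an octave — that makes it a tenth of some quality.
A major tenth would be 16 semitones, but E#2 to G#3 is 15 — one semitone narrower, making it a minor tenth.
(Equivalently, a compound minor third: a minor third plus an octave.)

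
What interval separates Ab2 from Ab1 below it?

Descending from Ab2 to Ab1 is the same interval as ascending Ab1 to Ab2.
A to A is the same letter name, plus an octave, so the interval is some kind of octave.
Ab1 to Ab2 is 12 semitones, matching the perfect octave exactly, so the quality is perfect.

P8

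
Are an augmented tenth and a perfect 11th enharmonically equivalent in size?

Yes

An augmented tenth = 17 semitones = a perfect eleventh; enharmonically equal.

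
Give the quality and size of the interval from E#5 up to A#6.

E to A spans four letter names (E-F-G-A), plus an octave, so the interval is some kind of eleventh.
Counting semitones, E#5→A#6 is 17, which is the perfect eleventh.
(Equivalently, a compound perfect fourth: a perfect fourth plus an octave.)

perfect eleventh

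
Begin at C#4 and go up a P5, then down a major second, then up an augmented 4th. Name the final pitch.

Up a perfect fifth from C#4: G#4 (7 semitones up).
A major second down from G#4 is F#4.
An augmented fourth up from F#4 is B#4.

B#4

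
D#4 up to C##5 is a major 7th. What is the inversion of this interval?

The rule of nine gives the new number: 9 − 7 = 2, so a seventh becomes a second.
The quality also flips — major becomes minor — giving a minor second.

m2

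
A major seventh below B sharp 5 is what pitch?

Counting seven letter names down from B lands on C.
A major seventh is 11 semitones; 11 semitones down from B#5 gives C#5.

C sharp 5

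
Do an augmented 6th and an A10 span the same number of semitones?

No

An augmented sixth spans 10 semitones; an augmented tenth spans 17 semitones. They differ by 7.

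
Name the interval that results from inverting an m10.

First reduce the compound minor tenth to its simple form, a minor third.
The rule of nine gives the new number: 9 − 3 = 6, so a third becomes a sixth.
And minor becomes major under inversion, so we get a major sixth.

major 6th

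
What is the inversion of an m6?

major 3rd

The rule of nine gives the new number: 9 − 6 = 3, so a sixth becomes a third.
And minor becomes major under inversion, so we get a major third.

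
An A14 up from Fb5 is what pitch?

E7

The fourteenth's letter: F up seven letter names plus an octave → E.
An augmented fourteenth is 24 semitones; 24 semitones up from Fb5 gives E7.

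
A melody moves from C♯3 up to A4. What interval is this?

C to A spans six letter names (C-D-E-F-G-A), plus an octave, so the interval is some kind of thirteenth.
A major thirteenth would be 21 semitones, but C#3 to A4 is 20 — one semitone narrower, making it a minor thirteenth.
(Equivalently, a compound minor sixth: a minor sixth plus an octave.)

minor thirteenth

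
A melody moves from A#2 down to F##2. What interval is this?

Descending from A#2 to F##2 is the same interval as ascending F##2 to A#2.
F to A spans three letter names (F-G-A) — that makes it a third of some quality.
A major third would be 4 semitones, but F##2 to A#2 is 3 — one semitone narrower, making it a minor third.

minor third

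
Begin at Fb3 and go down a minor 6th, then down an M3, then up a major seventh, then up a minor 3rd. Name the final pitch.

A minor sixth down from Fb3 is Ab2.
Ab2 down a major third → Fb2 (4 semitones).
Up a major seventh from Fb2: Eb3 (11 semitones up).
A minor third up from Eb3 is Gb3.

Gb3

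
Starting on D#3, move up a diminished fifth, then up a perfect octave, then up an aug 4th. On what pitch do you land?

D#5

Up a diminished fifth from D#3: A3 (6 semitones up).
A perfect octave up from A3 is A4.
Up an augmented fourth from A4: D#5 (6 semitones up).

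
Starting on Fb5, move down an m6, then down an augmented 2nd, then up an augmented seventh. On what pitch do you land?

A minor sixth down from Fb5 is Ab4.
Down an augmented second from Ab4: Gbb4 (3 semitones down).
An augmented seventh up from Gbb4 is F5.

F5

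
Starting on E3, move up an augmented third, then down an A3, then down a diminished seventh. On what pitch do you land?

F##2

An augmented third up from E3 is G##3.
G##3 down an augmented third → E3 (5 semitones).
E3 down a diminished seventh → F##2 (9 semitones).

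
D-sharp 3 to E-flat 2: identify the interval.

Descending from D#3 to Eb2 is the same interval as ascending Eb2 to D#3.
E to D spans seven letter names (E-F-G-A-B-C-D), so the interval is some kind of seventh.
Eb2 to D#3 spans 12 semitones — one semitone wider than the major seventh (11) — giving an augmented seventh.

A7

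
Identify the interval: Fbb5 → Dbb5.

m3

Descending from Fbb5 to Dbb5 is the same interval as ascending Dbb5 to Fbb5.
D to F spans three letter names (D-E-F) — that makes it a third of some quality.
A major third would be 4 semitones, but Dbb5 to Fbb5 is 3 — one semitone narrower, making it a minor third.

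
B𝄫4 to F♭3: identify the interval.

P11

Descending from Bbb4 to Fb3 is the same interval as ascending Fb3 to Bbb4.
F to B spans four letter names (F-G-A-B), plus an octave, so the interval is some kind of eleventh.
Fb3 to Bbb4 is 17 semitones, matching the perfect eleventh exactly, so the quality is perfect.
(Equivalently, a compound perfect fourth: a perfect fourth plus an octave.)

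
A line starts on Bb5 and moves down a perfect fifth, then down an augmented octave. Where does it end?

Down a perfect fifth from Bb5: Eb5 (7 semitones down).
Down an augmented octave from Eb5: Ebb4 (13 semitones down).

Ebb4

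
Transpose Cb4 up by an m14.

Seven letters up from C (plus an octave) reaches B.
A minor fourteenth spans 22 semitones, so from Cb4 the target pitch is Bbb5.

Bbb5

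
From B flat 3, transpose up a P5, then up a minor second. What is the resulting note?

G flat 4

A perfect fifth up from Bb3 is F4.
Up a minor second from F4: Gb4 (1 semitone up).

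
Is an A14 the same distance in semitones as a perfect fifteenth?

Both span 24 semitones: an augmented fourteenth and a perfect fifteenth are the same chromatic distance.

Yes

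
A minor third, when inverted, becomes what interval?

Inverted interval numbers add to nine, so a third pairs with a sixth (3 + 6 = 9).
And minor becomes major under inversion, so we get a major sixth.

major sixth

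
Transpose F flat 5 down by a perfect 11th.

C flat 4

The eleventh's letter: F down four letter names plus an octave → C.
A perfect eleventh spans 17 semitones, so from Fb5 the target pitch is Cb4.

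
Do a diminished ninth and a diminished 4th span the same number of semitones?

No

12 semitones (diminished ninth) vs 4 semitones (diminished fourth): not equal.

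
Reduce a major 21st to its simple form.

major 7th

Take out 2 octaves (14 from the number): 21 − 14 = 7.
That makes a major twenty-first a compound major seventh — 2 octaves plus a major seventh.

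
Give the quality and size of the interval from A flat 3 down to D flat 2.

perfect twelfth

Descending from Ab3 to Db2 is the same interval as ascending Db2 to Ab3.
D to A spans five letter names (D-E-F-G-A), plus an octave — that makes it a twelfth of some quality.
Counting semitones, Db2→Ab3 is 19, which is the perfect twelfth.
(Equivalently, a compound perfect fifth: a perfect fifth plus an octave.)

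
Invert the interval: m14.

major 2nd

First reduce the compound minor fourteenth to its simple form, a minor seventh.
Interval numbers invert to sum to nine: 7 + 2 = 9, so a seventh inverts to a second.
Quality inverts too: minor becomes major. That makes the inversion a major second.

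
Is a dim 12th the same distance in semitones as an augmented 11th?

Both span 18 semitones: a diminished twelfth and an augmented eleventh are the same chromatic distance.

Yes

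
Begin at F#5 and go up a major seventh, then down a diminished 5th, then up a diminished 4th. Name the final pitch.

Up a major seventh from F#5: E#6 (11 semitones up).
Down a diminished fifth from E#6: A##5 (6 semitones down).
A diminished fourth up from A##5 is D#6.

D#6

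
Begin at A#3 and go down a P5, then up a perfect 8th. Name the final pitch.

D#4

Down a perfect fifth from A#3: D#3 (7 semitones down).
D#3 up a perfect octave → D#4 (12 semitones).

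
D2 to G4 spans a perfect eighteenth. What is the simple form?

perfect 4th

Subtracting seven from the interval number removes an octave: 18 − 14 = 4.
Quality carries through unchanged, so the simple form is a perfect fourth.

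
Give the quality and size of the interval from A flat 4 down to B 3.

diminished 7th

Descending from Ab4 to B3 is the same interval as ascending B3 to Ab4.
B to A spans seven letter names (B-C-D-E-F-G-A), so the interval is some kind of seventh.
A major seventh would be 11 semitones; B3 to Ab4 is 9, two semitones narrower, so the interval is diminished.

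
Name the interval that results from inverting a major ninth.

minor 7th

First reduce the compound major ninth to its simple form, a major second.
The rule of nine gives the new number: 9 − 2 = 7, so a second becomes a seventh.
Quality inverts too: major becomes minor. That makes the inversion a minor seventh.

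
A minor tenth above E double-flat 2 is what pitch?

G double-flat 3

Counting three letter names plus an octave up from E lands on G.
A minor tenth is 15 semitones; 15 semitones up from Ebb2 gives Gbb3.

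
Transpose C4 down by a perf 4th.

G3

The fourth takes the letter from C down to G.
A perfect fourth spans 5 semitones, so from C4 the target pitch is G3.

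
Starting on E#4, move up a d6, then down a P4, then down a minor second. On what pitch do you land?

F#4

A diminished sixth up from E#4 is C5.
Down a perfect fourth from C5: G4 (5 semitones down).
A minor second down from G4 is F#4.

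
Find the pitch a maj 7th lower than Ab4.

Bbb3

The seventh takes the letter from A down to B.
A major seventh is 11 semitones; 11 semitones down from Ab4 gives Bbb3.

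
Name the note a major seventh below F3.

Gb2

Counting seven letter names down from F lands on G.
Moving 11 semitones down from F3 (the size of a major seventh) reaches Gb2.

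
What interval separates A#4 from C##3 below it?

Descending from A#4 to C##3 is the same interval as ascending C##3 to A#4.
C to A spans six letter names (C-D-E-F-G-A), plus an octave, so the interval is some kind of thirteenth.
A major thirteenth would be 21 semitones, but C##3 to A#4 is 20 — one semitone narrower, making it a minor thirteenth.
(Equivalently, a compound minor sixth: a minor sixth plus an octave.)

m13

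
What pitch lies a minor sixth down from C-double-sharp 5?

E-double-sharp 4

Six letter names down from C: E.
A minor sixth spans 8 semitones, so from C##5 the target pitch is E##4.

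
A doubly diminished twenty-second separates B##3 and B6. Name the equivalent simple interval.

Each octave removed subtracts seven from the number: 22 − 14 = 8.
So a doubly diminished twenty-second is 2 octaves plus a doubly diminished octave. The quality is unchanged.

doubly diminished octave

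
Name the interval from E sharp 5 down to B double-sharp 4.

Descending from E#5 to B##4 is the same interval as ascending B##4 to E#5.
B to E spans four letter names (B-C-D-E) — that makes it a fourth of some quality.
The perfect fourth is 5 semitones; here we have 4, one semitone narrower: diminished.

d4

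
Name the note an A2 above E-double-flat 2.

F 2

Counting two letter names up from E lands on F.
Moving 3 semitones up from Ebb2 (the size of an augmented second) reaches F2.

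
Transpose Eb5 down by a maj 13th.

Gb3

Six letters down from E (plus an octave) reaches G.
A major thirteenth spans 21 semitones, so from Eb5 the target pitch is Gb3.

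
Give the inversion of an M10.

minor sixth

First reduce the compound major tenth to its simple form, a major third.
Inverted interval numbers add to nine, so a third pairs with a sixth (3 + 6 = 9).
And major becomes minor under inversion, so we get a minor sixth.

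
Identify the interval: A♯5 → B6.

A to B spans two letter names (A-B), plus an octave — that makes it a ninth of some quality.
A#5 to B6 is 13 semitones, a half step short of the major ninth (14), so this is minor.
(Equivalently, a compound minor second: a minor second plus an octave.)

minor ninth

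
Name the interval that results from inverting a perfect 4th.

The rule of nine gives the new number: 9 − 4 = 5, so a fourth becomes a fifth.
And perfect stays perfect under inversion, so we get a perfect fifth.

perfect fifth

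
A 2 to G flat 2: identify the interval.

augmented 2nd

Descending from A2 to Gb2 is the same interval as ascending Gb2 to A2.
G to A spans two letter names (G-A) — that makes it a second of some quality.
Gb2 to A2 spans 3 semitones — one semitone wider than the major second (2) — giving an augmented second.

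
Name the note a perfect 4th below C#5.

G#4

Counting four letter names down from C lands on G.
A perfect fourth is 5 semitones; 5 semitones down from C#5 gives G#4.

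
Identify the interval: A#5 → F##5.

minor third

Descending from A#5 to F##5 is the same interval as ascending F##5 to A#5.
F to A spans three letter names (F-G-A), so the interval is some kind of third.
A major third would be 4 semitones, but F##5 to A#5 is 3 — one semitone narrower, making it a minor third.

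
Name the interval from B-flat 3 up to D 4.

B to D spans three letter names (B-C-D) — that makes it a third of some quality.
Counting semitones, Bb3→D4 is 4, which is the major third.

major 3rd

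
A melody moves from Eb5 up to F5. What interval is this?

E to F spans two letter names (E-F) — that makes it a second of some quality.
Counting semitones, Eb5→F5 is 2, which is the major second.

major 2nd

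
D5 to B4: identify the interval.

Descending from D5 to B4 is the same interval as ascending B4 to D5.
B to D spans three letter names (B-C-D), so the interval is some kind of third.
B4 to D5 is 3 semitones, a half step short of the major third (4), so this is minor.

m3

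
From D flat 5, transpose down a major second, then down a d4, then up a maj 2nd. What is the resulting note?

A major second down from Db5 is Cb5.
Cb5 down a diminished fourth → G4 (4 semitones).
G4 up a major second → A4 (2 semitones).

A 4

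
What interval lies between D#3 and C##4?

major 7th

D to C spans seven letter names (D-E-F-G-A-B-C): a seventh.
The major seventh spans 11 semitones, and D#3 to C##4 is exactly 11 semitones — so this is a major seventh.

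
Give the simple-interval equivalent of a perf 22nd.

P8

Subtracting seven from the interval number removes an octave: 22 − 14 = 8.
So a perfect twenty-second is 2 octaves plus a perfect octave. The quality is unchanged.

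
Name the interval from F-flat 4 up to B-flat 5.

F to B spans four letter names (F-G-A-B), plus an octave — that makes it an eleventh of some quality.
The perfect eleventh is 17 semitones; here we have 18, one semitone wider: augmented.
(Equivalently, a compound augmented fourth: an augmented fourth plus an octave.)

augmented 11th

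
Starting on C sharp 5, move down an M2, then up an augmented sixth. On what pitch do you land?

A major second down from C#5 is B4.
Up an augmented sixth from B4: G##5 (10 semitones up).

G double-sharp 5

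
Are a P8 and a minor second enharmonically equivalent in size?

A perfect octave spans 12 semitones; a minor second spans 1 semitone. They differ by 11.

No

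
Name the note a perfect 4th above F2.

The fourth takes the letter from F up to B.
A perfect fourth is 5 semitones; 5 semitones up from F2 gives Bb2.

Bb2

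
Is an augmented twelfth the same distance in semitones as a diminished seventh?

No

An augmented twelfth spans 20 semitones; a diminished seventh spans 9 semitones. They differ by 11.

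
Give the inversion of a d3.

Interval numbers invert to sum to nine: 3 + 6 = 9, so a third inverts to a sixth.
Quality inverts too: diminished becomes augmented. That makes the inversion an augmented sixth.

A6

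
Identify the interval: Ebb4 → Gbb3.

Descending from Ebb4 to Gbb3 is the same interval as ascending Gbb3 to Ebb4.
G to E spans six letter names (G-A-B-C-D-E): a sixth.
Gbb3 to Ebb4 is 9 semitones, matching the major sixth exactly, so the quality is major.

major 6th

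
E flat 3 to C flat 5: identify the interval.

minor thirteenth

E to C spans six letter names (E-F-G-A-B-C), plus an octave, so the interval is some kind of thirteenth.
A major thirteenth would be 21 semitones, but Eb3 to Cb5 is 20 — one semitone narrower, making it a minor thirteenth.
(Equivalently, a compound minor sixth: a minor sixth plus an octave.)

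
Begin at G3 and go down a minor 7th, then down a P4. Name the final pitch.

E2

G3 down a minor seventh → A2 (10 semitones).
Down a perfect fourth from A2: E2 (5 semitones down).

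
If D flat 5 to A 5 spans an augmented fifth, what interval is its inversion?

diminished 4th

Interval numbers invert to sum to nine: 5 + 4 = 9, so a fifth inverts to a fourth.
And augmented becomes diminished under inversion, so we get a diminished fourth.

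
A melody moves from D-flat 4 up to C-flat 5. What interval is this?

D to C spans seven letter names (D-E-F-G-A-B-C) — that makes it a seventh of some quality.
A major seventh would be 11 semitones, but Db4 to Cb5 is 10 — one semitone narrower, making it a minor seventh.

minor 7th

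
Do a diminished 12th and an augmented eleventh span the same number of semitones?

A diminished twelfth = 18 semitones = an augmented eleventh; enharmonically equal.

Yes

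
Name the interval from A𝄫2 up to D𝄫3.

perfect 4th

A to D spans four letter names (A-B-C-D) — that makes it a fourth of some quality.
The perfect fourth spans 5 semitones, and Abb2 to Dbb3 is exactly 5 semitones — so this is a perfect fourth.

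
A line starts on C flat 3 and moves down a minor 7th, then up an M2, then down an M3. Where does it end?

C flat 2

A minor seventh down from Cb3 is Db2.
A major second up from Db2 is Eb2.
A major third down from Eb2 is Cb2.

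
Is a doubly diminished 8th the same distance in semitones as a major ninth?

A doubly diminished octave is 10 semitones but a major ninth is 14 semitones — different sizes.

No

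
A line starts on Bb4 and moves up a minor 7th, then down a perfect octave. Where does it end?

Ab4

Up a minor seventh from Bb4: Ab5 (10 semitones up).
Ab5 down a perfect octave → Ab4 (12 semitones).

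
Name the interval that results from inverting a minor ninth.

First reduce the compound minor ninth to its simple form, a minor second.
Interval numbers invert to sum to nine: 2 + 7 = 9, so a second inverts to a seventh.
Quality inverts too: minor becomes major. That makes the inversion a major seventh.

major 7th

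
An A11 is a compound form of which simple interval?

Subtracting seven from the interval number removes an octave: 11 − 7 = 4.
So an augmented eleventh is an octave plus an augmented fourth. The quality is unchanged.

augmented fourth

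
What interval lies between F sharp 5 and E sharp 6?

M7

F to E spans seven letter names (F-G-A-B-C-D-E): a seventh.
F#5 to E#6 is 11 semitones, matching the major seventh exactly, so the quality is major.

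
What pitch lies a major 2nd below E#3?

The second takes the letter from E down to D.
Moving 2 semitones down from E#3 (the size of a major second) reaches D#3.

D#3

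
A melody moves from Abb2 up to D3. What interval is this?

doubly augmented fourth

A to D spans four letter names (A-B-C-D): a fourth.
Abb2 to D3 spans 7 semitones — two semitones wider than the perfect fourth (5) — giving a doubly augmented fourth.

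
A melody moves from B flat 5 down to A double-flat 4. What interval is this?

Descending from Bb5 to Abb4 is the same interval as ascending Abb4 to Bb5.
A to B spans two letter names (A-B), plus an octave: a ninth.
The major ninth is 14 semitones; here we have 15, one semitone wider: augmented.
(Equivalently, a compound augmented second: an augmented second plus an octave.)

augmented ninth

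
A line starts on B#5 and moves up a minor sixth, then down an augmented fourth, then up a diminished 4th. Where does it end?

B#5 up a minor sixth → G#6 (8 semitones).
G#6 down an augmented fourth → D6 (6 semitones).
Up a diminished fourth from D6: Gb6 (4 semitones up).

Gb6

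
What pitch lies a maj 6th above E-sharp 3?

Counting six letter names up from E lands on C.
Moving 9 semitones up from E#3 (the size of a major sixth) reaches C##4.

C-double-sharp 4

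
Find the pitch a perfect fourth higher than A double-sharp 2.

D double-sharp 3

The fourth takes the letter from A up to D.
A perfect fourth spans 5 semitones, so from A##2 the target pitch is D##3.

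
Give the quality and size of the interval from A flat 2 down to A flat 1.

P8

Descending from Ab2 to Ab1 is the same interval as ascending Ab1 to Ab2.
A to A is the same letter name, plus an octave: an octave.
The perfect octave spans 12 semitones, and Ab1 to Ab2 is exactly 12 semitones — so this is a perfect octave.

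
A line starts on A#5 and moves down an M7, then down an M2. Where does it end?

A4

Down a major seventh from A#5: B4 (11 semitones down).
A major second down from B4 is A4.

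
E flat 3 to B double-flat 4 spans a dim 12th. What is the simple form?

Take out an octave (7 from the number): 12 − 7 = 5.
So a diminished twelfth is an octave plus a diminished fifth. The quality is unchanged.

diminished fifth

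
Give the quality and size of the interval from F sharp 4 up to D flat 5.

diminished sixth

F to D spans six letter names (F-G-A-B-C-D): a sixth.
The major sixth is 9 semitones; here we have 7, two semitones narrower: diminished.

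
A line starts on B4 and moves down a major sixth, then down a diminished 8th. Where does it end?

D#3

A major sixth down from B4 is D4.
Down a diminished octave from D4: D#3 (11 semitones down).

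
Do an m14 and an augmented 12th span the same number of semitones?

No

A minor fourteenth spans 22 semitones; an augmented twelfth spans 20 semitones. They differ by 2.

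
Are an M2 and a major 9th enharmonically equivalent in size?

A major second is 2 semitones but a major ninth is 14 semitones — different sizes.

No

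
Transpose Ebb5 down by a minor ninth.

Db4

Two letters down from E (plus an octave) reaches D.
Moving 13 semitones down from Ebb5 (the size of a minor ninth) reaches Db4.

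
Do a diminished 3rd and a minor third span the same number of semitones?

A diminished third is 2 semitones but a minor third is 3 semitones — different sizes.

No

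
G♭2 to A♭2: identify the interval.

major 2nd

G to A spans two letter names (G-A): a second.
The major second spans 2 semitones, and Gb2 to Ab2 is exactly 2 semitones — so this is a major second.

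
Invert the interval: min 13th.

major 3rd

First reduce the compound minor thirteenth to its simple form, a minor sixth.
Inverted interval numbers add to nine, so a sixth pairs with a third (6 + 3 = 9).
The quality also flips — minor becomes major — giving a major third.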